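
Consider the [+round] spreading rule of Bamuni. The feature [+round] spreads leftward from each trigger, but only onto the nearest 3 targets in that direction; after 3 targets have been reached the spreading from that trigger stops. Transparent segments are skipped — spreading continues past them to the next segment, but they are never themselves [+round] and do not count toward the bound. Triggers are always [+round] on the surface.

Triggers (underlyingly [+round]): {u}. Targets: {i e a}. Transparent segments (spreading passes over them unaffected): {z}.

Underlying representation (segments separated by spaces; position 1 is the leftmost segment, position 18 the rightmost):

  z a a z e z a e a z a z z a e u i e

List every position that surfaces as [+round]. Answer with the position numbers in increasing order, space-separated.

From /u/ at 16 leftward: 15 /e/ → [+round]; 14 /a/ → [+round]; 13 /z/ transparent; 12 /z/ transparent; 11 /a/ → [+round]; bound reached.
Targets with no active source: positions 2 3 5 7 8 9 17 18 stay [-round].

11 14 15 16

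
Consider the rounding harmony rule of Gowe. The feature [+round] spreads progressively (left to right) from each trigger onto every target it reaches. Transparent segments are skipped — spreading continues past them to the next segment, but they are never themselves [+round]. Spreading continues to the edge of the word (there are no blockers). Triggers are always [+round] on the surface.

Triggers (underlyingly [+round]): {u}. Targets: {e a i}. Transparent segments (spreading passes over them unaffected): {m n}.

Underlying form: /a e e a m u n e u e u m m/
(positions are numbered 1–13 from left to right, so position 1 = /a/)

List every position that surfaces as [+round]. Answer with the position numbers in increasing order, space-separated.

From /u/ at 6 rightward: 7 /n/ transparent; 8 /e/ → [+round]; 9 /u/ is itself a trigger — this domain ends here.
From /u/ at 9 rightward: 10 /e/ → [+round]; 11 /u/ is itself a trigger — this domain ends here.
From /u/ at 11 rightward: 12 /m/ transparent; 13 /m/ transparent; word edge.
Targets with no active source: positions 1 2 3 4 stay [-round].

6 8 9 10 11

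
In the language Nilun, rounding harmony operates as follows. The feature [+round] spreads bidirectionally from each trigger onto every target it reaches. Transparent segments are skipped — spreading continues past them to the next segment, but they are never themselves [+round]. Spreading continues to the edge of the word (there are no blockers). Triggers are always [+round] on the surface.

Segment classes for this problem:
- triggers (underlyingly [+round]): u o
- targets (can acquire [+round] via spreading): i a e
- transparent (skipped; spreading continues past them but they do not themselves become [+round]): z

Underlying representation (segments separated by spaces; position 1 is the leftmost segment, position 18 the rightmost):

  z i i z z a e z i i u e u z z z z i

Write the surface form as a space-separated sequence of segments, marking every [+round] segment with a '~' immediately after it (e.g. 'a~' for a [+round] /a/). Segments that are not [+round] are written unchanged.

From /u/ at 11 rightward: 12 /e/ → [+round]; 13 /u/ is itself a trigger — this domain ends here.
From /u/ at 11 leftward: 10 /i/ → [+round]; 9 /i/ → [+round]; 8 /z/ transparent; 7 /e/ → [+round]; 6 /a/ → [+round]; 5 /z/ transparent; 4 /z/ transparent; 3 /i/ → [+round]; 2 /i/ → [+round]; 1 /z/ transparent; word edge.
From /u/ at 13 rightward: 14 /z/ transparent; 15 /z/ transparent; 16 /z/ transparent; 17 /z/ transparent; 18 /i/ → [+round]; word edge.
From /u/ at 13 leftward: 12 /e/ → [+round]; 11 /u/ is itself a trigger — this domain ends here.
[+round] positions on the surface: 2 3 6 7 9 10 11 12 13 18.

z i~ i~ z z a~ e~ z i~ i~ u~ e~ u~ z z z z i~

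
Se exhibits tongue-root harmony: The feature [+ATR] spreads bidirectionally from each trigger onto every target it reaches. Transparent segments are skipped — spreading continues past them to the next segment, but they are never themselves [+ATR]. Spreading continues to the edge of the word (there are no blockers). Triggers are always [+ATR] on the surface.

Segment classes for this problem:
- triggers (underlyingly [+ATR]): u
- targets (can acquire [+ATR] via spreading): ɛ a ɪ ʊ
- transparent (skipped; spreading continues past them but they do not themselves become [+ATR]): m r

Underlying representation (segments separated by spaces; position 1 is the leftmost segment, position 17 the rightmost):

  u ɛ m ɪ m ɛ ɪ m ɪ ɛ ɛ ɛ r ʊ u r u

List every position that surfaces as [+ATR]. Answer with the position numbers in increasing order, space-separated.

From /u/ at 1 rightward: 2 /ɛ/ → [+ATR]; 3 /m/ transparent; 4 /ɪ/ → [+ATR]; 5 /m/ transparent; 6 /ɛ/ → [+ATR]; 7 /ɪ/ → [+ATR]; 8 /m/ transparent; 9 /ɪ/ → [+ATR]; 10 /ɛ/ → [+ATR]; 11 /ɛ/ → [+ATR]; 12 /ɛ/ → [+ATR]; 13 /r/ transparent; 14 /ʊ/ → [+ATR]; 15 /u/ is itself a trigger — this domain ends here.
From /u/ at 1 leftward: word edge.
From /u/ at 15 rightward: 16 /r/ transparent; 17 /u/ is itself a trigger — this domain ends here.
From /u/ at 15 leftward: 14 /ʊ/ → [+ATR]; 13 /r/ transparent; 12 /ɛ/ → [+ATR]; 11 /ɛ/ → [+ATR]; 10 /ɛ/ → [+ATR]; 9 /ɪ/ → [+ATR]; 8 /m/ transparent; 7 /ɪ/ → [+ATR]; 6 /ɛ/ → [+ATR]; 5 /m/ transparent; 4 /ɪ/ → [+ATR]; 3 /m/ transparent; 2 /ɛ/ → [+ATR]; 1 /u/ is itself a trigger — this domain ends here.
From /u/ at 17 rightward: word edge.
From /u/ at 17 leftward: 16 /r/ transparent; 15 /u/ is itself a trigger — this domain ends here.

1 2 4 6 7 9 10 11 12 14 15 17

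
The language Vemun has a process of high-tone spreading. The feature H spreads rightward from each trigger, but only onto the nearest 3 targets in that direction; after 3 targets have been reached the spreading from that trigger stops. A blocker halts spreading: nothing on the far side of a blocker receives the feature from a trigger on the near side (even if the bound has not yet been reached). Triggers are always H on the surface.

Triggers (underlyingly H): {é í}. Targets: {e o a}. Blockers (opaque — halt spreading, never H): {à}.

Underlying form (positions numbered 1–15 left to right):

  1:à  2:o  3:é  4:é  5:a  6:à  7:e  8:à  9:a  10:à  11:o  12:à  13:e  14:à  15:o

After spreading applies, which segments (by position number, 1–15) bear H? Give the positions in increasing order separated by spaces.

From /é/ at 3 rightward: 4 /é/ is itself a trigger — this domain ends here.
From /é/ at 4 rightward: 5 /a/ → H; 6 /à/ blocks.
Targets with no active source: positions 2 7 9 11 13 15 stay [-high tone].

3 4 5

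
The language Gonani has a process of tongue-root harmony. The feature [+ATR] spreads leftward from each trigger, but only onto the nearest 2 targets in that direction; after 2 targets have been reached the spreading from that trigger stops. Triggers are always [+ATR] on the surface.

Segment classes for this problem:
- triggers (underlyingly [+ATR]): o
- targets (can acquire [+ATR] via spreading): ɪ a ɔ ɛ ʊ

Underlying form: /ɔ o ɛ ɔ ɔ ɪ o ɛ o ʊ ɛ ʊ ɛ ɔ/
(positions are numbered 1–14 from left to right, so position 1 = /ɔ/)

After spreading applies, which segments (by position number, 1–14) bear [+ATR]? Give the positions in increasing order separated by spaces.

1 2 5 6 7 8 9

From /o/ at 2 leftward: 1 /ɔ/ → [+ATR]; word edge.
From /o/ at 7 leftward: 6 /ɪ/ → [+ATR]; 5 /ɔ/ → [+ATR]; bound reached.
From /o/ at 9 leftward: 8 /ɛ/ → [+ATR]; 7 /o/ is itself a trigger — this domain ends here.
Targets with no active source: positions 3 4 10 11 12 13 14 stay [-ATR].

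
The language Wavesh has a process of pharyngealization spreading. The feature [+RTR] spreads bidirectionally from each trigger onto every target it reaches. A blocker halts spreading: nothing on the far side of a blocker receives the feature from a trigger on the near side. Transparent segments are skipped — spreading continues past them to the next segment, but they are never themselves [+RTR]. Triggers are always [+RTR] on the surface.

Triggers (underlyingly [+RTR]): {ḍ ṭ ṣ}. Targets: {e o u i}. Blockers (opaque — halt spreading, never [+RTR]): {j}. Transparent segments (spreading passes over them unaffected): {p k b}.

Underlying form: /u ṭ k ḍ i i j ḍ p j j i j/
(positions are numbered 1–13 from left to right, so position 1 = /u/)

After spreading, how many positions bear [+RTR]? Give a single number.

6

From /ṭ/ at 2 rightward: 3 /k/ transparent; 4 /ḍ/ is itself a trigger — this domain ends here.
From /ṭ/ at 2 leftward: 1 /u/ → [+RTR]; word edge.
From /ḍ/ at 4 rightward: 5 /i/ → [+RTR]; 6 /i/ → [+RTR]; 7 /j/ blocks.
From /ḍ/ at 4 leftward: 3 /k/ transparent; 2 /ṭ/ is itself a trigger — this domain ends here.
From /ḍ/ at 8 rightward: 9 /p/ transparent; 10 /j/ blocks.
From /ḍ/ at 8 leftward: 7 /j/ blocks.
Target with no active source: position 12 stays [-emphatic].
[+RTR] positions on the surface: 1 2 4 5 6 8.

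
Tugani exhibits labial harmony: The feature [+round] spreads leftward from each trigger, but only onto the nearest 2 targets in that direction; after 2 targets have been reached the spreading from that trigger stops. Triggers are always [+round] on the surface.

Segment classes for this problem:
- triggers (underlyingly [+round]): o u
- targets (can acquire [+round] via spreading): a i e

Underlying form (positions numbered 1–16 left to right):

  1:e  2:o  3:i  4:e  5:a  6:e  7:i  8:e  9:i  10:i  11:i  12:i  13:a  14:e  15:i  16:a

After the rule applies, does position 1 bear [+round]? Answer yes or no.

yes

From /o/ at 2 leftward: 1 /e/ → [+round]; word edge.
Targets with no active source: positions 3 4 5 6 7 8 9 10 11 12 13 14 15 16 stay [-round].
[+round] positions on the surface: 1 2.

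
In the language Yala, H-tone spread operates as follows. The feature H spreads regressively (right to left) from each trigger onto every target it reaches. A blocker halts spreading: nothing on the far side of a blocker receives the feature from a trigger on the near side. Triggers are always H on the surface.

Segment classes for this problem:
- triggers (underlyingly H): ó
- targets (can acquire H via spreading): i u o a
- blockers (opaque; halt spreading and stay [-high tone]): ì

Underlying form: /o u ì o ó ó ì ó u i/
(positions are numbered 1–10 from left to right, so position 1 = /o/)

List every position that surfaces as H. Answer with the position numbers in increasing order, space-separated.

4 5 6 8

From /ó/ at 5 leftward: 4 /o/ → H; 3 /ì/ blocks.
From /ó/ at 6 leftward: 5 /ó/ is itself a trigger — this domain ends here.
From /ó/ at 8 leftward: 7 /ì/ blocks.
Targets with no active source: positions 1 2 9 10 stay [-high tone].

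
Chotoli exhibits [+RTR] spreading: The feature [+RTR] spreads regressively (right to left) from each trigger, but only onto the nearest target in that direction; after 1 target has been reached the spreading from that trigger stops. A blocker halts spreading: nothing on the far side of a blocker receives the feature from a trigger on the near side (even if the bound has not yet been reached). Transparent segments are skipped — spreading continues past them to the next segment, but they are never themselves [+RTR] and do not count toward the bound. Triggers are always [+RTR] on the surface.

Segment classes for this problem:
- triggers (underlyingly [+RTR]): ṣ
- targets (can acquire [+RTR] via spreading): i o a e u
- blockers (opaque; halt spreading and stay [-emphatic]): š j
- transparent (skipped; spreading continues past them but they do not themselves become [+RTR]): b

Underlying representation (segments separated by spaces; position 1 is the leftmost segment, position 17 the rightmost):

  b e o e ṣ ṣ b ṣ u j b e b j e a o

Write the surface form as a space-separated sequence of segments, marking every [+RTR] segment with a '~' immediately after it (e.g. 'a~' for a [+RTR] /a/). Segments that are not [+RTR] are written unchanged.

b e o e~ ṣ~ ṣ~ b ṣ~ u j b e b j e a o

From /ṣ/ at 5 leftward: 4 /e/ → [+RTR]; bound reached.
From /ṣ/ at 6 leftward: 5 /ṣ/ is itself a trigger — this domain ends here.
From /ṣ/ at 8 leftward: 7 /b/ transparent; 6 /ṣ/ is itself a trigger — this domain ends here.
Targets with no active source: positions 2 3 9 12 15 16 17 stay [-emphatic].
[+RTR] positions on the surface: 4 5 6 8.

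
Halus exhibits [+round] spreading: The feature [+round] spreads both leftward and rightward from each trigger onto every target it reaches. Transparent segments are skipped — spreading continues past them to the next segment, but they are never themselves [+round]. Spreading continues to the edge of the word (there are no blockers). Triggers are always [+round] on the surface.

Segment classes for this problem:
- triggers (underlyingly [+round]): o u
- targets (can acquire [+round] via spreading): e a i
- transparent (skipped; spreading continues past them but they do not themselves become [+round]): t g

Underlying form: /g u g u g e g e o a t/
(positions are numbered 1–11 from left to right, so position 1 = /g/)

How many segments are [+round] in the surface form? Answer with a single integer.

6

From /u/ at 2 rightward: 3 /g/ transparent; 4 /u/ is itself a trigger — this domain ends here.
From /u/ at 2 leftward: 1 /g/ transparent; word edge.
From /u/ at 4 rightward: 5 /g/ transparent; 6 /e/ → [+round]; 7 /g/ transparent; 8 /e/ → [+round]; 9 /o/ is itself a trigger — this domain ends here.
From /u/ at 4 leftward: 3 /g/ transparent; 2 /u/ is itself a trigger — this domain ends here.
From /o/ at 9 rightward: 10 /a/ → [+round]; 11 /t/ transparent; word edge.
From /o/ at 9 leftward: 8 /e/ → [+round]; 7 /g/ transparent; 6 /e/ → [+round]; 5 /g/ transparent; 4 /u/ is itself a trigger — this domain ends here.
[+round] positions on the surface: 2 4 6 8 9 10.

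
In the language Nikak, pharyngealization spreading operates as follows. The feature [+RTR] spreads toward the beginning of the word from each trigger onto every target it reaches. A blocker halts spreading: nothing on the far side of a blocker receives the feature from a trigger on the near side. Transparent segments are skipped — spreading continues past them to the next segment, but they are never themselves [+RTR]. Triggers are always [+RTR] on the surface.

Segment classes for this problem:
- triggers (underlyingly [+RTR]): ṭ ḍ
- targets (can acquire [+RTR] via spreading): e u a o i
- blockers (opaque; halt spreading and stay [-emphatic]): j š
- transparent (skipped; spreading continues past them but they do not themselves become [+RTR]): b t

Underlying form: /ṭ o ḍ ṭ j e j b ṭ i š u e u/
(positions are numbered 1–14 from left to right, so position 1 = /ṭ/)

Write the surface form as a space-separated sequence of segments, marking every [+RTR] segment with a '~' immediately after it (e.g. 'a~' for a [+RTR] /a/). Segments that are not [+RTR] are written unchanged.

From /ṭ/ at 1 leftward: word edge.
From /ḍ/ at 3 leftward: 2 /o/ → [+RTR]; 1 /ṭ/ is itself a trigger — this domain ends here.
From /ṭ/ at 4 leftward: 3 /ḍ/ is itself a trigger — this domain ends here.
From /ṭ/ at 9 leftward: 8 /b/ transparent; 7 /j/ blocks.
Targets with no active source: positions 6 10 12 13 14 stay [-emphatic].
[+RTR] positions on the surface: 1 2 3 4 9.

ṭ~ o~ ḍ~ ṭ~ j e j b ṭ~ i š u e u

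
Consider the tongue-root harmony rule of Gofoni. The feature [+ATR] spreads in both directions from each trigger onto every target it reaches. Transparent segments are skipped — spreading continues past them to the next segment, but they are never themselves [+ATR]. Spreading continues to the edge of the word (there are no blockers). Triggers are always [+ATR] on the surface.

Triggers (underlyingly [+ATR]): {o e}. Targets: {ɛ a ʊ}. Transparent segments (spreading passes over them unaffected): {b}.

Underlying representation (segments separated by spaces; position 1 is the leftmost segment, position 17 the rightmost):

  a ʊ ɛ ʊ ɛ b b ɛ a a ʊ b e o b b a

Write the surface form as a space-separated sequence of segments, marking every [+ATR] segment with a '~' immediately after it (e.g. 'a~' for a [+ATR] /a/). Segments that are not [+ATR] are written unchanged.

a~ ʊ~ ɛ~ ʊ~ ɛ~ b b ɛ~ a~ a~ ʊ~ b e~ o~ b b a~

From /e/ at 13 rightward: 14 /o/ is itself a trigger — this domain ends here.
From /e/ at 13 leftward: 12 /b/ transparent; 11 /ʊ/ → [+ATR]; 10 /a/ → [+ATR]; 9 /a/ → [+ATR]; 8 /ɛ/ → [+ATR]; 7 /b/ transparent; 6 /b/ transparent; 5 /ɛ/ → [+ATR]; 4 /ʊ/ → [+ATR]; 3 /ɛ/ → [+ATR]; 2 /ʊ/ → [+ATR]; 1 /a/ → [+ATR]; word edge.
From /o/ at 14 rightward: 15 /b/ transparent; 16 /b/ transparent; 17 /a/ → [+ATR]; word edge.
From /o/ at 14 leftward: 13 /e/ is itself a trigger — this domain ends here.
[+ATR] positions on the surface: 1 2 3 4 5 8 9 10 11 13 14 17.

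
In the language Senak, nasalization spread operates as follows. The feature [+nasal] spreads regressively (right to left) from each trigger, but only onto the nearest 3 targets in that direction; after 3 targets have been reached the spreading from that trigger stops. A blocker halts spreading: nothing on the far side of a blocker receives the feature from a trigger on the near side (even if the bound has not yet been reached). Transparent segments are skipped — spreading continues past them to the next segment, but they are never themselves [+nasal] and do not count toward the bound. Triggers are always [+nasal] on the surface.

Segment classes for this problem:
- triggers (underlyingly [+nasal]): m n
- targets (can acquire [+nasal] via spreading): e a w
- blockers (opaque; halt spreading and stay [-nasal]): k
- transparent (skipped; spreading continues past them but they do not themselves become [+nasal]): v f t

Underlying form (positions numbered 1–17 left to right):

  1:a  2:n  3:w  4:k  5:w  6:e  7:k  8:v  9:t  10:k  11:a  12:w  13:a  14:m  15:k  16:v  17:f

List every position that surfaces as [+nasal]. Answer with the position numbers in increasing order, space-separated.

1 2 11 12 13 14

From /n/ at 2 leftward: 1 /a/ → [+nasal]; word edge.
From /m/ at 14 leftward: 13 /a/ → [+nasal]; 12 /w/ → [+nasal]; 11 /a/ → [+nasal]; bound reached.
Targets with no active source: positions 3 5 6 stay [-nasal].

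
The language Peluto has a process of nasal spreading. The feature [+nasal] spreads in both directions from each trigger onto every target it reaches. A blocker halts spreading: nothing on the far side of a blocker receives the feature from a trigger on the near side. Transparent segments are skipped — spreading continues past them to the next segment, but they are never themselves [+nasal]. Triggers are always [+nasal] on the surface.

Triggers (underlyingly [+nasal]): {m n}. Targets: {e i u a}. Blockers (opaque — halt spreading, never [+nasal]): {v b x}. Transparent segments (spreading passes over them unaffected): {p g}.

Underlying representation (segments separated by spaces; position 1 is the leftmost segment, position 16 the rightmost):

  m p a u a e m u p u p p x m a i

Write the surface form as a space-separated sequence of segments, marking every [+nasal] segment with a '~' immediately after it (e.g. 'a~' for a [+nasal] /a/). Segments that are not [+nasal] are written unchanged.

From /m/ at 1 rightward: 2 /p/ transparent; 3 /a/ → [+nasal]; 4 /u/ → [+nasal]; 5 /a/ → [+nasal]; 6 /e/ → [+nasal]; 7 /m/ is itself a trigger — this domain ends here.
From /m/ at 1 leftward: word edge.
From /m/ at 7 rightward: 8 /u/ → [+nasal]; 9 /p/ transparent; 10 /u/ → [+nasal]; 11 /p/ transparent; 12 /p/ transparent; 13 /x/ blocks.
From /m/ at 7 leftward: 6 /e/ → [+nasal]; 5 /a/ → [+nasal]; 4 /u/ → [+nasal]; 3 /a/ → [+nasal]; 2 /p/ transparent; 1 /m/ is itself a trigger — this domain ends here.
From /m/ at 14 rightward: 15 /a/ → [+nasal]; 16 /i/ → [+nasal]; word edge.
From /m/ at 14 leftward: 13 /x/ blocks.
[+nasal] positions on the surface: 1 3 4 5 6 7 8 10 14 15 16.

m~ p a~ u~ a~ e~ m~ u~ p u~ p p x m~ a~ i~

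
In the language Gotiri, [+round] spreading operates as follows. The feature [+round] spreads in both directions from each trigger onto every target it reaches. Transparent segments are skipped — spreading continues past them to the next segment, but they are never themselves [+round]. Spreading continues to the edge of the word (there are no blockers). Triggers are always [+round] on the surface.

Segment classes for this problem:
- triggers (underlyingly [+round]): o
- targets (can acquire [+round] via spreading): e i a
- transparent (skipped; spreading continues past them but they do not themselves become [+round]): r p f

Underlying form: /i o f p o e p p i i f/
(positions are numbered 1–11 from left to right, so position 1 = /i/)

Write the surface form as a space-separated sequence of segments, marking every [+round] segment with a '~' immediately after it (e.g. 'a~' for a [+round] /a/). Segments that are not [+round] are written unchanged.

From /o/ at 2 rightward: 3 /f/ transparent; 4 /p/ transparent; 5 /o/ is itself a trigger — this domain ends here.
From /o/ at 2 leftward: 1 /i/ → [+round]; word edge.
From /o/ at 5 rightward: 6 /e/ → [+round]; 7 /p/ transparent; 8 /p/ transparent; 9 /i/ → [+round]; 10 /i/ → [+round]; 11 /f/ transparent; word edge.
From /o/ at 5 leftward: 4 /p/ transparent; 3 /f/ transparent; 2 /o/ is itself a trigger — this domain ends here.
[+round] positions on the surface: 1 2 5 6 9 10.

i~ o~ f p o~ e~ p p i~ i~ f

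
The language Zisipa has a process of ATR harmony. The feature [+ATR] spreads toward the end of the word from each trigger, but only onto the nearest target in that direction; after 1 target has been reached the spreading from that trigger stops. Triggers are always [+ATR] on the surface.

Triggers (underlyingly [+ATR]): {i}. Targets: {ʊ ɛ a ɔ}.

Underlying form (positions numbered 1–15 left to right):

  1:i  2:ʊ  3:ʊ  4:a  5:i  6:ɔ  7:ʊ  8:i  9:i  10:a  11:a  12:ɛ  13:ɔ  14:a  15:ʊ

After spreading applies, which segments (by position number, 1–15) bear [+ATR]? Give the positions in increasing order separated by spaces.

1 2 5 6 8 9 10

From /i/ at 1 rightward: 2 /ʊ/ → [+ATR]; bound reached.
From /i/ at 5 rightward: 6 /ɔ/ → [+ATR]; bound reached.
From /i/ at 8 rightward: 9 /i/ is itself a trigger — this domain ends here.
From /i/ at 9 rightward: 10 /a/ → [+ATR]; bound reached.
Targets with no active source: positions 3 4 7 11 12 13 14 15 stay [-ATR].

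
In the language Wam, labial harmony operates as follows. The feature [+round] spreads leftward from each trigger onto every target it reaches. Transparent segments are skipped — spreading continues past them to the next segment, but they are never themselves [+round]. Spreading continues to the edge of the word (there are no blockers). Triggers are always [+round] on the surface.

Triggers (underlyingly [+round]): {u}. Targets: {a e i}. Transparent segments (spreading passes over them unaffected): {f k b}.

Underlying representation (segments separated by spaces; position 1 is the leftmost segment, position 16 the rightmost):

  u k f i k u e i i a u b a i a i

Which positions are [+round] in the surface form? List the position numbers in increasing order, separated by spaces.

1 4 6 7 8 9 10 11

From /u/ at 1 leftward: word edge.
From /u/ at 6 leftward: 5 /k/ transparent; 4 /i/ → [+round]; 3 /f/ transparent; 2 /k/ transparent; 1 /u/ is itself a trigger — this domain ends here.
From /u/ at 11 leftward: 10 /a/ → [+round]; 9 /i/ → [+round]; 8 /i/ → [+round]; 7 /e/ → [+round]; 6 /u/ is itself a trigger — this domain ends here.
Targets with no active source: positions 13 14 15 16 stay [-round].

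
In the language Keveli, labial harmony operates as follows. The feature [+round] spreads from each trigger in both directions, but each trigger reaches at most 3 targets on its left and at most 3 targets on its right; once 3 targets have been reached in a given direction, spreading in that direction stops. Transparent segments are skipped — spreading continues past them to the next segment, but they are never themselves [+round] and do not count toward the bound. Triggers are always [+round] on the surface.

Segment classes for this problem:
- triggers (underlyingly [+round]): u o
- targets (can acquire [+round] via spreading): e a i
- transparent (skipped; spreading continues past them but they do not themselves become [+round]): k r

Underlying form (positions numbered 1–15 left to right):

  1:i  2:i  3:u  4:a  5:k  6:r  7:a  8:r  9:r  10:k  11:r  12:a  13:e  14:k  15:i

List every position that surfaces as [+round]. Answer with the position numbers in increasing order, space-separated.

From /u/ at 3 rightward: 4 /a/ → [+round]; 5 /k/ transparent; 6 /r/ transparent; 7 /a/ → [+round]; 8 /r/ transparent; 9 /r/ transparent; 10 /k/ transparent; 11 /r/ transparent; 12 /a/ → [+round]; bound reached.
From /u/ at 3 leftward: 2 /i/ → [+round]; 1 /i/ → [+round]; word edge.
Targets with no active source: positions 13 15 stay [-round].

1 2 3 4 7 12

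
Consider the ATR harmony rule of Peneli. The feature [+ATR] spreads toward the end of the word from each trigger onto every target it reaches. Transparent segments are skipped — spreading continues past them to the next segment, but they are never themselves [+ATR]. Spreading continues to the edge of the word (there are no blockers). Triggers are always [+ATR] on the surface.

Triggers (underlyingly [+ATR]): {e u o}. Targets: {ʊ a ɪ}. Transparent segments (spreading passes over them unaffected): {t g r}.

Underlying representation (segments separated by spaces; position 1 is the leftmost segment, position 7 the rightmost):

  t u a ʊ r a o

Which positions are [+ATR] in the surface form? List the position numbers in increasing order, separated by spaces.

2 3 4 6 7

From /u/ at 2 rightward: 3 /a/ → [+ATR]; 4 /ʊ/ → [+ATR]; 5 /r/ transparent; 6 /a/ → [+ATR]; 7 /o/ is itself a trigger — this domain ends here.
From /o/ at 7 rightward: word edge.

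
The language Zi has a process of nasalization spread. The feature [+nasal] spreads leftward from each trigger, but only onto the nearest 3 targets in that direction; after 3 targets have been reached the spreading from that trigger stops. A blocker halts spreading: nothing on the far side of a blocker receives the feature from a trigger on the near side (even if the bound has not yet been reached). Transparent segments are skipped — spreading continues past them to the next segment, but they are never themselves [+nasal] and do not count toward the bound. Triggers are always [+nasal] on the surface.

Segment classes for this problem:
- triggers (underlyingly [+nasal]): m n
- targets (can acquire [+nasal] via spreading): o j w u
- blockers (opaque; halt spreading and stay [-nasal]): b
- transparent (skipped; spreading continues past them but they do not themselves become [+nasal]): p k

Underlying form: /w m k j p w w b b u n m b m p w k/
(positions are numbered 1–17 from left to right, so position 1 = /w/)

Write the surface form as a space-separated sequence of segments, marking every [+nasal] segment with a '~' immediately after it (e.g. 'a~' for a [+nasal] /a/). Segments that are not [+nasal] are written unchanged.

w~ m~ k j p w w b b u~ n~ m~ b m~ p w k

From /m/ at 2 leftward: 1 /w/ → [+nasal]; word edge.
From /n/ at 11 leftward: 10 /u/ → [+nasal]; 9 /b/ blocks.
From /m/ at 12 leftward: 11 /n/ is itself a trigger — this domain ends here.
From /m/ at 14 leftward: 13 /b/ blocks.
Targets with no active source: positions 4 6 7 16 stay [-nasal].
[+nasal] positions on the surface: 1 2 10 11 12 14.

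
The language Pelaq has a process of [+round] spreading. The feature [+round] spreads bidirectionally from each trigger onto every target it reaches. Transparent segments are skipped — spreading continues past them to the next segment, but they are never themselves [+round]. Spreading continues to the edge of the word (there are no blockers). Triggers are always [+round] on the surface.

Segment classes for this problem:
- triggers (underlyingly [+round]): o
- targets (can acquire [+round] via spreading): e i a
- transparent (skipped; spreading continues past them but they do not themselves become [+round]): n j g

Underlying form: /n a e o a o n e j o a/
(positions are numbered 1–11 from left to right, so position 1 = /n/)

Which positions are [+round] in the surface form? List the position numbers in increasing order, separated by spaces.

From /o/ at 4 rightward: 5 /a/ → [+round]; 6 /o/ is itself a trigger — this domain ends here.
From /o/ at 4 leftward: 3 /e/ → [+round]; 2 /a/ → [+round]; 1 /n/ transparent; word edge.
From /o/ at 6 rightward: 7 /n/ transparent; 8 /e/ → [+round]; 9 /j/ transparent; 10 /o/ is itself a trigger — this domain ends here.
From /o/ at 6 leftward: 5 /a/ → [+round]; 4 /o/ is itself a trigger — this domain ends here.
From /o/ at 10 rightward: 11 /a/ → [+round]; word edge.
From /o/ at 10 leftward: 9 /j/ transparent; 8 /e/ → [+round]; 7 /n/ transparent; 6 /o/ is itself a trigger — this domain ends here.

2 3 4 5 6 8 10 11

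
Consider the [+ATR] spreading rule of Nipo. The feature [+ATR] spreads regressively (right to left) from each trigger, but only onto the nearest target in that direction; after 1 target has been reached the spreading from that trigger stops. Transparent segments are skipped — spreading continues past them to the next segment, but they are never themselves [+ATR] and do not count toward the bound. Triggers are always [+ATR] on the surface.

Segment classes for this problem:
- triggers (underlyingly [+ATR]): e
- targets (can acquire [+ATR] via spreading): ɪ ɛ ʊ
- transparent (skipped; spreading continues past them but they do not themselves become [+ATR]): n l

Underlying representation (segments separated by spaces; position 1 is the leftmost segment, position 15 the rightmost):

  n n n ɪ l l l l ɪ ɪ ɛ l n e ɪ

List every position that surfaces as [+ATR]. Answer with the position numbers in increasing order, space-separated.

From /e/ at 14 leftward: 13 /n/ transparent; 12 /l/ transparent; 11 /ɛ/ → [+ATR]; bound reached.
Targets with no active source: positions 4 9 10 15 stay [-ATR].

11 14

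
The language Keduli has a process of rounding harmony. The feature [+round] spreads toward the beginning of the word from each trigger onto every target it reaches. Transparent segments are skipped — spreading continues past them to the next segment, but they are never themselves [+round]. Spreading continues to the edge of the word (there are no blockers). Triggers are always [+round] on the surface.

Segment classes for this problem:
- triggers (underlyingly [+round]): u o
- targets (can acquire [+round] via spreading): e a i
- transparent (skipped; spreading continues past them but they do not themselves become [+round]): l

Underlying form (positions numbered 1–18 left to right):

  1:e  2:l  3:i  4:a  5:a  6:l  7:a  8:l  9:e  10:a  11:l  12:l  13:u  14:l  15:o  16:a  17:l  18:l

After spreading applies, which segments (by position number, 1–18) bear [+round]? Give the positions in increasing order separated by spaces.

From /u/ at 13 leftward: 12 /l/ transparent; 11 /l/ transparent; 10 /a/ → [+round]; 9 /e/ → [+round]; 8 /l/ transparent; 7 /a/ → [+round]; 6 /l/ transparent; 5 /a/ → [+round]; 4 /a/ → [+round]; 3 /i/ → [+round]; 2 /l/ transparent; 1 /e/ → [+round]; word edge.
From /o/ at 15 leftward: 14 /l/ transparent; 13 /u/ is itself a trigger — this domain ends here.
Target with no active source: position 16 stays [-round].

1 3 4 5 7 9 10 13 15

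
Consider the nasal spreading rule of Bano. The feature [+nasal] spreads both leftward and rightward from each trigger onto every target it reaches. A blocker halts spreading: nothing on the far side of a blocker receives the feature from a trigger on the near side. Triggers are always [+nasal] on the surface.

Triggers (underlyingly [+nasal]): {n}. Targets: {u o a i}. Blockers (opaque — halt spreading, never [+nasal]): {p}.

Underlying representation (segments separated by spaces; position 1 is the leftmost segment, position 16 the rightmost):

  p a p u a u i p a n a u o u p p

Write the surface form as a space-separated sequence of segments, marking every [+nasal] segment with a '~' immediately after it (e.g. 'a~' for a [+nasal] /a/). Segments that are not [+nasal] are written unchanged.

From /n/ at 10 rightward: 11 /a/ → [+nasal]; 12 /u/ → [+nasal]; 13 /o/ → [+nasal]; 14 /u/ → [+nasal]; 15 /p/ blocks.
From /n/ at 10 leftward: 9 /a/ → [+nasal]; 8 /p/ blocks.
Targets with no active source: positions 2 4 5 6 7 stay [-nasal].
[+nasal] positions on the surface: 9 10 11 12 13 14.

p a p u a u i p a~ n~ a~ u~ o~ u~ p p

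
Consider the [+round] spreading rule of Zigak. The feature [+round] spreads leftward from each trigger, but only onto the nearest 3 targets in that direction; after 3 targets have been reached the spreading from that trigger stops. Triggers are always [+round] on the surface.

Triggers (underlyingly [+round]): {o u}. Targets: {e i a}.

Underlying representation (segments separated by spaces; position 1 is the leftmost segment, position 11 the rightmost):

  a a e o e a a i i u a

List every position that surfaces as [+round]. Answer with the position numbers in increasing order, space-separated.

1 2 3 4 7 8 9 10

From /o/ at 4 leftward: 3 /e/ → [+round]; 2 /a/ → [+round]; 1 /a/ → [+round]; bound reached.
From /u/ at 10 leftward: 9 /i/ → [+round]; 8 /i/ → [+round]; 7 /a/ → [+round]; bound reached.
Targets with no active source: positions 5 6 11 stay [-round].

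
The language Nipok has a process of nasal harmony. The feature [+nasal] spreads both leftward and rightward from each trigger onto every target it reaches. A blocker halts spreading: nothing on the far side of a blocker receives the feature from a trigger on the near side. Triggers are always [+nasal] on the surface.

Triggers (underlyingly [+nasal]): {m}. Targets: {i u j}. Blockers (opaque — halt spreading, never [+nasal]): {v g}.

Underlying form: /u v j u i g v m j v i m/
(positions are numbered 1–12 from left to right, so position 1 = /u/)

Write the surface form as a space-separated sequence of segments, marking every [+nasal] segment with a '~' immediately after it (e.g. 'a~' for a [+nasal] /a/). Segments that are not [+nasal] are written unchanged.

From /m/ at 8 rightward: 9 /j/ → [+nasal]; 10 /v/ blocks.
From /m/ at 8 leftward: 7 /v/ blocks.
From /m/ at 12 rightward: word edge.
From /m/ at 12 leftward: 11 /i/ → [+nasal]; 10 /v/ blocks.
Targets with no active source: positions 1 3 4 5 stay [-nasal].
[+nasal] positions on the surface: 8 9 11 12.

u v j u i g v m~ j~ v i~ m~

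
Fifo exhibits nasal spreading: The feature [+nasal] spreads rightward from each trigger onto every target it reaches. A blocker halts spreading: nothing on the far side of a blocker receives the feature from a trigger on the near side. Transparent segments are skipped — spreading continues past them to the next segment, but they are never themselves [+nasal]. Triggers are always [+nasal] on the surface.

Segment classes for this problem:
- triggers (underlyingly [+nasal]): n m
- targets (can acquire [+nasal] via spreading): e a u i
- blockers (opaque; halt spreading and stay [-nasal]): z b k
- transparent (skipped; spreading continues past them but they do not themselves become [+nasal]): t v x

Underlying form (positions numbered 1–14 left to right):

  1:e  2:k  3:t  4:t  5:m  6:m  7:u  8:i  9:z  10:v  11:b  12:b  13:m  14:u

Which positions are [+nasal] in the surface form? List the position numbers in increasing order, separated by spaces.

From /m/ at 5 rightward: 6 /m/ is itself a trigger — this domain ends here.
From /m/ at 6 rightward: 7 /u/ → [+nasal]; 8 /i/ → [+nasal]; 9 /z/ blocks.
From /m/ at 13 rightward: 14 /u/ → [+nasal]; word edge.
Target with no active source: position 1 stays [-nasal].

5 6 7 8 13 14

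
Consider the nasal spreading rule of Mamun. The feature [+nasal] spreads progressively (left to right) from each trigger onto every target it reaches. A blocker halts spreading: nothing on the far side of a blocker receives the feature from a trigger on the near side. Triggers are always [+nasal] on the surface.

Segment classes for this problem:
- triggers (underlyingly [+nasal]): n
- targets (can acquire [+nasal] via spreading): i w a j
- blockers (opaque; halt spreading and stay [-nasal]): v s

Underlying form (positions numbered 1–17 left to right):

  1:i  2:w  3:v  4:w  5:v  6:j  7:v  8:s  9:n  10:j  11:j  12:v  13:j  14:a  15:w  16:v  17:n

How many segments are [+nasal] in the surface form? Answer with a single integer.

From /n/ at 9 rightward: 10 /j/ → [+nasal]; 11 /j/ → [+nasal]; 12 /v/ blocks.
From /n/ at 17 rightward: word edge.
Targets with no active source: positions 1 2 4 6 13 14 15 stay [-nasal].
[+nasal] positions on the surface: 9 10 11 17.

4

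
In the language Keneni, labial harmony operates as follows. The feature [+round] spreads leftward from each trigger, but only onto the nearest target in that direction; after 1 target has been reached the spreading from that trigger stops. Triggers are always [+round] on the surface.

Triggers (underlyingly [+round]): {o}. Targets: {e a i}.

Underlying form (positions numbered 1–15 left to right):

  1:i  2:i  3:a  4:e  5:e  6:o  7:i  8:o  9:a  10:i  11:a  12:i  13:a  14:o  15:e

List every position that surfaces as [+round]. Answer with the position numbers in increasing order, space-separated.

From /o/ at 6 leftward: 5 /e/ → [+round]; bound reached.
From /o/ at 8 leftward: 7 /i/ → [+round]; bound reached.
From /o/ at 14 leftward: 13 /a/ → [+round]; bound reached.
Targets with no active source: positions 1 2 3 4 9 10 11 12 15 stay [-round].

5 6 7 8 13 14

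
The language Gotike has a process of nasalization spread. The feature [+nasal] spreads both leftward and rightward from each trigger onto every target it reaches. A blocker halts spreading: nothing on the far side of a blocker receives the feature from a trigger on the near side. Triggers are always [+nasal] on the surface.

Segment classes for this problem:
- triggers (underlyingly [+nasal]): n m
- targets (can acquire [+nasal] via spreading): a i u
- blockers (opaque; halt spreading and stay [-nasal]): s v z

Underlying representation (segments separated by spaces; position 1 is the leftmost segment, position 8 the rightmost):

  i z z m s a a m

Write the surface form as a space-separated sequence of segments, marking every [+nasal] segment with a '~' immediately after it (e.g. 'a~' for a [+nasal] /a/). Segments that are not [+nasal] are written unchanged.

i z z m~ s a~ a~ m~

From /m/ at 4 rightward: 5 /s/ blocks.
From /m/ at 4 leftward: 3 /z/ blocks.
From /m/ at 8 rightward: word edge.
From /m/ at 8 leftward: 7 /a/ → [+nasal]; 6 /a/ → [+nasal]; 5 /s/ blocks.
Target with no active source: position 1 stays [-nasal].
[+nasal] positions on the surface: 4 6 7 8.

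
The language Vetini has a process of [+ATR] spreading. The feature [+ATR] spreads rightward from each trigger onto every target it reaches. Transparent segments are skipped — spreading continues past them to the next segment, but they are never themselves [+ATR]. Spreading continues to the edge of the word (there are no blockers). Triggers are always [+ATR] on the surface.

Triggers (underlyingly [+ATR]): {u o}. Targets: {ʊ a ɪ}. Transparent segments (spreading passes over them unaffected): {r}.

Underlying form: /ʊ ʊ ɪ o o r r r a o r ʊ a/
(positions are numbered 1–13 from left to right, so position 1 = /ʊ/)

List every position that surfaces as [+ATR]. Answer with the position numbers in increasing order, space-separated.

4 5 9 10 12 13

From /o/ at 4 rightward: 5 /o/ is itself a trigger — this domain ends here.
From /o/ at 5 rightward: 6 /r/ transparent; 7 /r/ transparent; 8 /r/ transparent; 9 /a/ → [+ATR]; 10 /o/ is itself a trigger — this domain ends here.
From /o/ at 10 rightward: 11 /r/ transparent; 12 /ʊ/ → [+ATR]; 13 /a/ → [+ATR]; word edge.
Targets with no active source: positions 1 2 3 stay [-ATR].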